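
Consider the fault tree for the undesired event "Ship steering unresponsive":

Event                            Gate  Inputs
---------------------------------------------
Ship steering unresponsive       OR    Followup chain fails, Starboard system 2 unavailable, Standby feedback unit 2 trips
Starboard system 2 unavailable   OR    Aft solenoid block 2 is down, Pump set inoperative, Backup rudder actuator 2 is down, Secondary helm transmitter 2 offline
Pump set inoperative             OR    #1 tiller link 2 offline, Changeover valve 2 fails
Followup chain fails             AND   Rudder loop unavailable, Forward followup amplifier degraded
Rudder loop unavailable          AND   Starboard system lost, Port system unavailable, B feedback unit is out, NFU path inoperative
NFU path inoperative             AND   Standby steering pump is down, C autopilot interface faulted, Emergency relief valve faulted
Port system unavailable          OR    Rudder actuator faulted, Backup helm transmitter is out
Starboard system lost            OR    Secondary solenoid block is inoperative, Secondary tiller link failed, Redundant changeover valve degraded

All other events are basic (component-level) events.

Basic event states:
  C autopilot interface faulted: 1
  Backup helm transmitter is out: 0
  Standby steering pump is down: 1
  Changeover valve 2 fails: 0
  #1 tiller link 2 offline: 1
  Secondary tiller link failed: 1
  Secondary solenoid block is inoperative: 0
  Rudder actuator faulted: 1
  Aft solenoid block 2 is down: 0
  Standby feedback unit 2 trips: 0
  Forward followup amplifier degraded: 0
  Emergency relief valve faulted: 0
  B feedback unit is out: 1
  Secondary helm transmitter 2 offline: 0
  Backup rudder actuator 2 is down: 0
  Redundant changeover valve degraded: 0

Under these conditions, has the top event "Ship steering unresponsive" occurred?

Yes

Starboard system lost [OR]: Secondary solenoid block is inoperative=not, Secondary tiller link failed=occurs, Redundant changeover valve degraded=not → at least one input occurs → occurs.
Port system unavailable [OR]: Rudder actuator faulted=occurs, Backup helm transmitter is out=not → at least one input occurs → occurs.
NFU path inoperative [AND]: Standby steering pump is down=occurs, C autopilot interface faulted=occurs, Emergency relief valve faulted=not → not all inputs occur → does not occur.
Rudder loop unavailable [AND]: Starboard system lost=occurs, Port system unavailable=occurs, B feedback unit is out=occurs, NFU path inoperative=not → not all inputs occur → does not occur.
Followup chain fails [AND]: Rudder loop unavailable=not, Forward followup amplifier degraded=not → not all inputs occur → does not occur.
Pump set inoperative [OR]: #1 tiller link 2 offline=occurs, Changeover valve 2 fails=not → at least one input occurs → occurs.
Starboard system 2 unavailable [OR]: Aft solenoid block 2 is down=not, Pump set inoperative=occurs, Backup rudder actuator 2 is down=not, Secondary helm transmitter 2 offline=not → at least one input occurs → occurs.
Ship steering unresponsive [OR]: Followup chain fails=not, Starboard system 2 unavailable=occurs, Standby feedback unit 2 trips=not → at least one input occurs → occurs.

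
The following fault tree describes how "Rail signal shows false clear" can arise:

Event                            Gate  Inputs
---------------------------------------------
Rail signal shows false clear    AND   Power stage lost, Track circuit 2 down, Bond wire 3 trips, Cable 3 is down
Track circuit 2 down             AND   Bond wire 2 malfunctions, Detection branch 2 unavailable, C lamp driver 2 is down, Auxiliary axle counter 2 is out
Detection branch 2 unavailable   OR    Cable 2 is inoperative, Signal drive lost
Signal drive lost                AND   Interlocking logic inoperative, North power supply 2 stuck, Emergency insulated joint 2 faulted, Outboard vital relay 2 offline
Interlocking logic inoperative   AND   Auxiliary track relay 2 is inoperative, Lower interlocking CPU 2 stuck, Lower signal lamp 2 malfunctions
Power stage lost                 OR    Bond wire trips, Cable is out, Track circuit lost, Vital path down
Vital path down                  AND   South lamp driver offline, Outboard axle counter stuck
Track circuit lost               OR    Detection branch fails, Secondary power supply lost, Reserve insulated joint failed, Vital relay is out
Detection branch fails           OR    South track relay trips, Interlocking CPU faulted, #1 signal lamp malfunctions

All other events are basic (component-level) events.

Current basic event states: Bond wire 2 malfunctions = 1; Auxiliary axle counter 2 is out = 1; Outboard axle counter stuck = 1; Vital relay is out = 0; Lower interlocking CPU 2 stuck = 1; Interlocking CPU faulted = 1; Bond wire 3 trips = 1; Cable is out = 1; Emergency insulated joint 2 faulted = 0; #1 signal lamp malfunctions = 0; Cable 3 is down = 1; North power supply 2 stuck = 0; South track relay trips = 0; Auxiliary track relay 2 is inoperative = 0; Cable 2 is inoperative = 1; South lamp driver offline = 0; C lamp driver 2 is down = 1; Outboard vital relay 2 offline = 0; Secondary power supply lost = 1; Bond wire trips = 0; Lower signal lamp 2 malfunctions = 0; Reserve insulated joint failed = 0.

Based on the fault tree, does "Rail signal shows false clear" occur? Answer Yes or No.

Detection branch fails [OR]: South track relay trips=not, Interlocking CPU faulted=occurs, #1 signal lamp malfunctions=not → at least one input occurs → occurs.
Track circuit lost [OR]: Detection branch fails=occurs, Secondary power supply lost=occurs, Reserve insulated joint failed=not, Vital relay is out=not → at least one input occurs → occurs.
Vital path down [AND]: South lamp driver offline=not, Outboard axle counter stuck=occurs → not all inputs occur → does not occur.
Power stage lost [OR]: Bond wire trips=not, Cable is out=occurs, Track circuit lost=occurs, Vital path down=not → at least one input occurs → occurs.
Interlocking logic inoperative [AND]: Auxiliary track relay 2 is inoperative=not, Lower interlocking CPU 2 stuck=occurs, Lower signal lamp 2 malfunctions=not → not all inputs occur → does not occur.
Signal drive lost [AND]: Interlocking logic inoperative=not, North power supply 2 stuck=not, Emergency insulated joint 2 faulted=not, Outboard vital relay 2 offline=not → not all inputs occur → does not occur.
Detection branch 2 unavailable [OR]: Cable 2 is inoperative=occurs, Signal drive lost=not → at least one input occurs → occurs.
Track circuit 2 down [AND]: Bond wire 2 malfunctions=occurs, Detection branch 2 unavailable=occurs, C lamp driver 2 is down=occurs, Auxiliary axle counter 2 is out=occurs → all inputs occur → occurs.
Rail signal shows false clear [AND]: Power stage lost=occurs, Track circuit 2 down=occurs, Bond wire 3 trips=occurs, Cable 3 is down=occurs → all inputs occur → occurs.

Yes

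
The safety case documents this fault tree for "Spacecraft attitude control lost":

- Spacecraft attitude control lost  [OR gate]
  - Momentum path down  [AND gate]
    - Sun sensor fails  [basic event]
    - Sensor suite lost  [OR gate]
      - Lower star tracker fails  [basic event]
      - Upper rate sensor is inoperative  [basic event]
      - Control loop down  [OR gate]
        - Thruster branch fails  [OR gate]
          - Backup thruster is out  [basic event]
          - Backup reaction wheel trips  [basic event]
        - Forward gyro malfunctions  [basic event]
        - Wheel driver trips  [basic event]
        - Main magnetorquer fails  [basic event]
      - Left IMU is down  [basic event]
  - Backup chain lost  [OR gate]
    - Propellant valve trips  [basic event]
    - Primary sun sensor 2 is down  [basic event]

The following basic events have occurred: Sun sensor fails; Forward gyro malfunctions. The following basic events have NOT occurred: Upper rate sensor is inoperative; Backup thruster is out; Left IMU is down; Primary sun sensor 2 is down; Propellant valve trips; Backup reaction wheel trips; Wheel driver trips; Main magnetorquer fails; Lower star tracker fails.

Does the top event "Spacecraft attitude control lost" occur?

Yes

Thruster branch fails [OR]: Backup thruster is out=not, Backup reaction wheel trips=not → no input occurs → does not occur.
Control loop down [OR]: Thruster branch fails=not, Forward gyro malfunctions=occurs, Wheel driver trips=not, Main magnetorquer fails=not → at least one input occurs → occurs.
Sensor suite lost [OR]: Lower star tracker fails=not, Upper rate sensor is inoperative=not, Control loop down=occurs, Left IMU is down=not → at least one input occurs → occurs.
Momentum path down [AND]: Sun sensor fails=occurs, Sensor suite lost=occurs → all inputs occur → occurs.
Backup chain lost [OR]: Propellant valve trips=not, Primary sun sensor 2 is down=not → no input occurs → does not occur.
Spacecraft attitude control lost [OR]: Momentum path down=occurs, Backup chain lost=not → at least one input occurs → occurs.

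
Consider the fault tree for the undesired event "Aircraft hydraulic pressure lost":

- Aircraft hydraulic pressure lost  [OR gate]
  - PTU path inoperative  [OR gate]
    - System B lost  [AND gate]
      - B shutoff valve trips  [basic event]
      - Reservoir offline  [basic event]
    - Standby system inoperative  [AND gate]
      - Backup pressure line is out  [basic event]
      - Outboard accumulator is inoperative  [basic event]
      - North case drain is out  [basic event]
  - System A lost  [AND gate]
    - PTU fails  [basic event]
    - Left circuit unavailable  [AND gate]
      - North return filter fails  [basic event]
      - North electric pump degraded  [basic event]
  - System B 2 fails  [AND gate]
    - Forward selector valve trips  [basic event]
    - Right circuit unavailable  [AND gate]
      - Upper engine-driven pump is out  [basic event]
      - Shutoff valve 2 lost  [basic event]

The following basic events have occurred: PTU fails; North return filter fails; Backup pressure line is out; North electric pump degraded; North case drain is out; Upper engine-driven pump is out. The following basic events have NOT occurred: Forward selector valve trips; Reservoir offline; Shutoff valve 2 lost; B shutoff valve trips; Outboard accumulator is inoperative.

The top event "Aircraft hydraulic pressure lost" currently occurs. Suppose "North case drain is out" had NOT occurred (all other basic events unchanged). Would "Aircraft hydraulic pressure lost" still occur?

Counterfactual: set "North case drain is out" to not occurred.
System B lost [AND]: B shutoff valve trips=not, Reservoir offline=not → not all inputs occur → does not occur.
Standby system inoperative [AND]: Backup pressure line is out=occurs, Outboard accumulator is inoperative=not, North case drain is out=not → not all inputs occur → does not occur.
PTU path inoperative [OR]: System B lost=not, Standby system inoperative=not → no input occurs → does not occur.
Left circuit unavailable [AND]: North return filter fails=occurs, North electric pump degraded=occurs → all inputs occur → occurs.
System A lost [AND]: PTU fails=occurs, Left circuit unavailable=occurs → all inputs occur → occurs.
Right circuit unavailable [AND]: Upper engine-driven pump is out=occurs, Shutoff valve 2 lost=not → not all inputs occur → does not occur.
System B 2 fails [AND]: Forward selector valve trips=not, Right circuit unavailable=not → not all inputs occur → does not occur.
Aircraft hydraulic pressure lost [OR]: PTU path inoperative=not, System A lost=occurs, System B 2 fails=not → at least one input occurs → occurs.

Yes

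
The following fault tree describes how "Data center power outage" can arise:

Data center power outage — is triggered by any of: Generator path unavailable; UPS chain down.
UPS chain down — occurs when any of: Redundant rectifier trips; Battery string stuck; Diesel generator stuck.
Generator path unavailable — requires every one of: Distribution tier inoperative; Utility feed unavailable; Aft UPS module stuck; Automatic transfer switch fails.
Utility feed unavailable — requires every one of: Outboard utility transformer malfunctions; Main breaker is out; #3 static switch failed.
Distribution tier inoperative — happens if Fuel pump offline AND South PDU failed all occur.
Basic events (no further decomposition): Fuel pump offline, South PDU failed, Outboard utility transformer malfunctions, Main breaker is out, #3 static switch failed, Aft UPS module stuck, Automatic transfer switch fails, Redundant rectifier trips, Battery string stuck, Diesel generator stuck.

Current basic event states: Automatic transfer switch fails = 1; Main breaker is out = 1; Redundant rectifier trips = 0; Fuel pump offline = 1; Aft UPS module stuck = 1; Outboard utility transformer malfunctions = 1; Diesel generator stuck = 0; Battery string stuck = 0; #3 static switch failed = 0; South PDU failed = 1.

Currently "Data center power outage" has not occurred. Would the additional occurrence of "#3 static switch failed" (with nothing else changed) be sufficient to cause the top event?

Counterfactual: set "#3 static switch failed" to occurred.
Distribution tier inoperative [AND]: Fuel pump offline=occurs, South PDU failed=occurs → all inputs occur → occurs.
Utility feed unavailable [AND]: Outboard utility transformer malfunctions=occurs, Main breaker is out=occurs, #3 static switch failed=occurs → all inputs occur → occurs.
Generator path unavailable [AND]: Distribution tier inoperative=occurs, Utility feed unavailable=occurs, Aft UPS module stuck=occurs, Automatic transfer switch fails=occurs → all inputs occur → occurs.
UPS chain down [OR]: Redundant rectifier trips=not, Battery string stuck=not, Diesel generator stuck=not → no input occurs → does not occur.
Data center power outage [OR]: Generator path unavailable=occurs, UPS chain down=not → at least one input occurs → occurs.

Yes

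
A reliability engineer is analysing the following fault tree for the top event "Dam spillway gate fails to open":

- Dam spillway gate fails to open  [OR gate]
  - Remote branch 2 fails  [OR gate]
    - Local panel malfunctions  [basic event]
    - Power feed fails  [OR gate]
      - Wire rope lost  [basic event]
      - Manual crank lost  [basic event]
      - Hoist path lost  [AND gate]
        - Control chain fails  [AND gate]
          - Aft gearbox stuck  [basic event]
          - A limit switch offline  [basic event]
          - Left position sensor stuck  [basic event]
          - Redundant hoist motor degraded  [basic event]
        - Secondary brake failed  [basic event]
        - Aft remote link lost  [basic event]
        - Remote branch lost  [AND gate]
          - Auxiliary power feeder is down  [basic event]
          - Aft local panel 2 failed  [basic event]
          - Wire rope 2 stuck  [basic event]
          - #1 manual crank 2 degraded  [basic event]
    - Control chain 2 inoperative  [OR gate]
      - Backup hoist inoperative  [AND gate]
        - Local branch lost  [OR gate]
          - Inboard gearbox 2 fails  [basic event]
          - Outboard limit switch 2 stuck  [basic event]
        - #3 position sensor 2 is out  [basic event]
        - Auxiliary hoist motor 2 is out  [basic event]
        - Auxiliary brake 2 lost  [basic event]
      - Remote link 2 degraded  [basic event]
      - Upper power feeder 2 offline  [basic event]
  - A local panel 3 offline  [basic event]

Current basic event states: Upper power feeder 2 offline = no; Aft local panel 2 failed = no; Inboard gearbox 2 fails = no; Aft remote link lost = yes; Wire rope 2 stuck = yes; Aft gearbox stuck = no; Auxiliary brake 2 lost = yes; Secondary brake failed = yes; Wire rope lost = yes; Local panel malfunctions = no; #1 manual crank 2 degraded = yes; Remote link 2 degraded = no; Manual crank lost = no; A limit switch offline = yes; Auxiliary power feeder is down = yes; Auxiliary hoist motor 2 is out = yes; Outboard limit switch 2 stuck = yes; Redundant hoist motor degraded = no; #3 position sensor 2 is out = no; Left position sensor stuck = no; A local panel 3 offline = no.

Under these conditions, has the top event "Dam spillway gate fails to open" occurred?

Yes

Control chain fails [AND]: Aft gearbox stuck=not, A limit switch offline=occurs, Left position sensor stuck=not, Redundant hoist motor degraded=not → not all inputs occur → does not occur.
Remote branch lost [AND]: Auxiliary power feeder is down=occurs, Aft local panel 2 failed=not, Wire rope 2 stuck=occurs, #1 manual crank 2 degraded=occurs → not all inputs occur → does not occur.
Hoist path lost [AND]: Control chain fails=not, Secondary brake failed=occurs, Aft remote link lost=occurs, Remote branch lost=not → not all inputs occur → does not occur.
Power feed fails [OR]: Wire rope lost=occurs, Manual crank lost=not, Hoist path lost=not → at least one input occurs → occurs.
Local branch lost [OR]: Inboard gearbox 2 fails=not, Outboard limit switch 2 stuck=occurs → at least one input occurs → occurs.
Backup hoist inoperative [AND]: Local branch lost=occurs, #3 position sensor 2 is out=not, Auxiliary hoist motor 2 is out=occurs, Auxiliary brake 2 lost=occurs → not all inputs occur → does not occur.
Control chain 2 inoperative [OR]: Backup hoist inoperative=not, Remote link 2 degraded=not, Upper power feeder 2 offline=not → no input occurs → does not occur.
Remote branch 2 fails [OR]: Local panel malfunctions=not, Power feed fails=occurs, Control chain 2 inoperative=not → at least one input occurs → occurs.
Dam spillway gate fails to open [OR]: Remote branch 2 fails=occurs, A local panel 3 offline=not → at least one input occurs → occurs.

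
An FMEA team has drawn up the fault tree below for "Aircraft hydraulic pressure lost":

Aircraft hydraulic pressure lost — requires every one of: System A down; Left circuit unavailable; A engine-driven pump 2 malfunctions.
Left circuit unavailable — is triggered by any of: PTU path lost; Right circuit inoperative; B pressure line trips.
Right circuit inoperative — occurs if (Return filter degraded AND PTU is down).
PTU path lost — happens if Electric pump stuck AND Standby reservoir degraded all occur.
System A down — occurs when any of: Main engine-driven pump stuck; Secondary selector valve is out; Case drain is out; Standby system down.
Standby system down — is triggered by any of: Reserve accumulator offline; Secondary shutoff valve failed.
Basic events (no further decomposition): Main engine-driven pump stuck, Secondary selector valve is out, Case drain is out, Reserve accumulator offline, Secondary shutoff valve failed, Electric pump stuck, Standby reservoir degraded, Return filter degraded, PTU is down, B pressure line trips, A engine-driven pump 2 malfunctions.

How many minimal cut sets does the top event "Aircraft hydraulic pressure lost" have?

Standby system down [OR]: union of children's cut sets → 2 cut set(s).
System A down [OR]: union of children's cut sets → 5 cut set(s).
PTU path lost [AND]: one cut set from each child combined → 1 × 1 = 1 cut set(s).
Right circuit inoperative [AND]: one cut set from each child combined → 1 × 1 = 1 cut set(s).
Left circuit unavailable [OR]: union of children's cut sets → 3 cut set(s).
Aircraft hydraulic pressure lost [AND]: one cut set from each child combined → 5 × 3 × 1 = 15 cut set(s).

15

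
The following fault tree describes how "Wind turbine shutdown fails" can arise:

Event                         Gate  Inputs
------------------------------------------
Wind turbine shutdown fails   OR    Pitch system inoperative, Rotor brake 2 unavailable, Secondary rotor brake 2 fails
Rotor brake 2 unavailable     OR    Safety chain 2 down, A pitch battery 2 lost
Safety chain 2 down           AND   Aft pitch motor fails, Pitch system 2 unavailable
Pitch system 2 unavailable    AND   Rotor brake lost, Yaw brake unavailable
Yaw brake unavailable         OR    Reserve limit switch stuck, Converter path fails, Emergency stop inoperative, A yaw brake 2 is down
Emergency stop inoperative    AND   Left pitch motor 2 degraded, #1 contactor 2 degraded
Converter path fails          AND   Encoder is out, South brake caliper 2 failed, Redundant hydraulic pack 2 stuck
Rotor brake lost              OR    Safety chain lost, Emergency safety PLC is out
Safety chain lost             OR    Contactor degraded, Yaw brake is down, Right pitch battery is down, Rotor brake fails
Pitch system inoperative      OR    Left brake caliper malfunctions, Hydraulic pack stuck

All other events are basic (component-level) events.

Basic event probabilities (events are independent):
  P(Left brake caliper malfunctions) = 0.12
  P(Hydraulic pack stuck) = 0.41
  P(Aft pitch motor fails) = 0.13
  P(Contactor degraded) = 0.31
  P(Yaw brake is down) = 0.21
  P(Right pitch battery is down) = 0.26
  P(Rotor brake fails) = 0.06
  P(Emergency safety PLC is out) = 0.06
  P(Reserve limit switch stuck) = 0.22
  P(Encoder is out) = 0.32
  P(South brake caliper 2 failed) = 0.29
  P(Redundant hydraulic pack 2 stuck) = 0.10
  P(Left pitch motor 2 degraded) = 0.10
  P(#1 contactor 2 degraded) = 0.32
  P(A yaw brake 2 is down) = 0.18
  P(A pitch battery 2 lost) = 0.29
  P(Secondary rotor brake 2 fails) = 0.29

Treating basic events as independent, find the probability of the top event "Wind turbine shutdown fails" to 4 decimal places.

0.7467

P(Pitch system inoperative) [OR] = 1 − (1−0.12) × (1−0.41) = 0.480800
P(Safety chain lost) [OR] = 1 − (1−0.31) × (1−0.21) × (1−0.26) × (1−0.06) = 0.620828
P(Rotor brake lost) [OR] = 1 − (1−0.620828) × (1−0.06) = 0.643578
P(Converter path fails) [AND] = 0.32 × 0.29 × 0.10 = 0.009280
P(Emergency stop inoperative) [AND] = 0.10 × 0.32 = 0.032000
P(Yaw brake unavailable) [OR] = 1 − (1−0.22) × (1−0.009280) × (1−0.032000) × (1−0.18) = 0.386613
P(Pitch system 2 unavailable) [AND] = 0.643578 × 0.386613 = 0.248816
P(Safety chain 2 down) [AND] = 0.13 × 0.248816 = 0.032346
P(Rotor brake 2 unavailable) [OR] = 1 − (1−0.032346) × (1−0.29) = 0.312966
P(Wind turbine shutdown fails) [OR] = 1 − (1−0.480800) × (1−0.312966) × (1−0.29) = 0.746737
Rounded to 4 decimal places: P(Wind turbine shutdown fails) ≈ 0.7467.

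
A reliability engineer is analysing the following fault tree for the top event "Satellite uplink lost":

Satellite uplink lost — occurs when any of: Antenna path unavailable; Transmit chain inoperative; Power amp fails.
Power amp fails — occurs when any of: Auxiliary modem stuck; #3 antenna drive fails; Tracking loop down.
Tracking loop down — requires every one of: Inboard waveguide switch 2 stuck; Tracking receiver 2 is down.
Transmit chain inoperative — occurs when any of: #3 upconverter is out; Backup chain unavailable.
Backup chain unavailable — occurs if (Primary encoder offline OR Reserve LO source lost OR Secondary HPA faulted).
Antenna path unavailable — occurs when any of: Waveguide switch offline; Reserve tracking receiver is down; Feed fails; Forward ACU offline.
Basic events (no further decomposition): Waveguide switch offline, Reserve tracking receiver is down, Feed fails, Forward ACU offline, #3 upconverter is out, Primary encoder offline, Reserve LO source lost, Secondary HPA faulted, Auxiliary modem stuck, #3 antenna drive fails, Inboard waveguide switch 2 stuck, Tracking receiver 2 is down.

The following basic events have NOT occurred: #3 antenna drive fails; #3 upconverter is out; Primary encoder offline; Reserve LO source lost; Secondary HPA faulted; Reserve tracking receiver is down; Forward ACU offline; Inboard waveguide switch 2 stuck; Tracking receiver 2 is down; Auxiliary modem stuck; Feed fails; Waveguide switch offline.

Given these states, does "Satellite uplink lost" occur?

Antenna path unavailable [OR]: Waveguide switch offline=not, Reserve tracking receiver is down=not, Feed fails=not, Forward ACU offline=not → no input occurs → does not occur.
Backup chain unavailable [OR]: Primary encoder offline=not, Reserve LO source lost=not, Secondary HPA faulted=not → no input occurs → does not occur.
Transmit chain inoperative [OR]: #3 upconverter is out=not, Backup chain unavailable=not → no input occurs → does not occur.
Tracking loop down [AND]: Inboard waveguide switch 2 stuck=not, Tracking receiver 2 is down=not → not all inputs occur → does not occur.
Power amp fails [OR]: Auxiliary modem stuck=not, #3 antenna drive fails=not, Tracking loop down=not → no input occurs → does not occur.
Satellite uplink lost [OR]: Antenna path unavailable=not, Transmit chain inoperative=not, Power amp fails=not → no input occurs → does not occur.

No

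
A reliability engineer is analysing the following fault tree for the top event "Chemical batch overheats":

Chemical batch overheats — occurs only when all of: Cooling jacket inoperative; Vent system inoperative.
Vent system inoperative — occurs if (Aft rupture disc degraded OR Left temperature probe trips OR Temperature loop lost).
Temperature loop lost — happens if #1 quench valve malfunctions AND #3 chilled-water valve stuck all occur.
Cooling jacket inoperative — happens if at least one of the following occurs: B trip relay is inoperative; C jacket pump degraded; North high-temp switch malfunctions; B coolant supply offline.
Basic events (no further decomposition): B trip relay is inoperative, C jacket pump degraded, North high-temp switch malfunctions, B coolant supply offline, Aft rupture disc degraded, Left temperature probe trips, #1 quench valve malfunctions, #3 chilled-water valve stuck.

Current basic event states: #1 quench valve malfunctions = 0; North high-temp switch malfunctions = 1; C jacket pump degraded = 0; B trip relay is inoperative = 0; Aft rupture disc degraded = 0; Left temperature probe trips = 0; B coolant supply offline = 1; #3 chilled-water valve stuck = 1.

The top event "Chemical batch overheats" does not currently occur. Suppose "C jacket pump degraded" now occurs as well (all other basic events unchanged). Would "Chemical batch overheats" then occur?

Counterfactual: set "C jacket pump degraded" to occurred.
Cooling jacket inoperative [OR]: B trip relay is inoperative=not, C jacket pump degraded=occurs, North high-temp switch malfunctions=occurs, B coolant supply offline=occurs → at least one input occurs → occurs.
Temperature loop lost [AND]: #1 quench valve malfunctions=not, #3 chilled-water valve stuck=occurs → not all inputs occur → does not occur.
Vent system inoperative [OR]: Aft rupture disc degraded=not, Left temperature probe trips=not, Temperature loop lost=not → no input occurs → does not occur.
Chemical batch overheats [AND]: Cooling jacket inoperative=occurs, Vent system inoperative=not → not all inputs occur → does not occur.

No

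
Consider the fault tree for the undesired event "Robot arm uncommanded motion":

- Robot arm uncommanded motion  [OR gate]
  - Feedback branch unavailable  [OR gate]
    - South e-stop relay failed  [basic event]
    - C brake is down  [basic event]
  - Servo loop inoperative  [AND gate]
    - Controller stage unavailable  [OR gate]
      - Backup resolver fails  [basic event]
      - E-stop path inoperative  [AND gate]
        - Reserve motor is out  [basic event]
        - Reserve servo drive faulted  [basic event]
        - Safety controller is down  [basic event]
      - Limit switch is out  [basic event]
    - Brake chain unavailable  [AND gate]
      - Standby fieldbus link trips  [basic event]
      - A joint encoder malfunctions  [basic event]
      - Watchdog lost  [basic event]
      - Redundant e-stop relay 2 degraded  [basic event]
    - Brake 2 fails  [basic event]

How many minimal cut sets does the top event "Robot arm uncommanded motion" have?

Feedback branch unavailable [OR]: union of children's cut sets → 2 cut set(s).
E-stop path inoperative [AND]: one cut set from each child combined → 1 × 1 × 1 = 1 cut set(s).
Controller stage unavailable [OR]: union of children's cut sets → 3 cut set(s).
Brake chain unavailable [AND]: one cut set from each child combined → 1 × 1 × 1 × 1 = 1 cut set(s).
Servo loop inoperative [AND]: one cut set from each child combined → 3 × 1 × 1 = 3 cut set(s).
Robot arm uncommanded motion [OR]: union of children's cut sets → 5 cut set(s).
Minimal cut sets: {South e-stop relay failed}; {C brake is down}; {A joint encoder malfunctions, Backup resolver fails, Brake 2 fails, Redundant e-stop relay 2 degraded, Standby fieldbus link trips, Watchdog lost}; {A joint encoder malfunctions, Brake 2 fails, Redundant e-stop relay 2 degraded, Reserve motor is out, Reserve servo drive faulted, Safety controller is down, Standby fieldbus link trips, Watchdog lost}; {A joint encoder malfunctions, Brake 2 fails, Limit switch is out, Redundant e-stop relay 2 degraded, Standby fieldbus link trips, Watchdog lost}.

5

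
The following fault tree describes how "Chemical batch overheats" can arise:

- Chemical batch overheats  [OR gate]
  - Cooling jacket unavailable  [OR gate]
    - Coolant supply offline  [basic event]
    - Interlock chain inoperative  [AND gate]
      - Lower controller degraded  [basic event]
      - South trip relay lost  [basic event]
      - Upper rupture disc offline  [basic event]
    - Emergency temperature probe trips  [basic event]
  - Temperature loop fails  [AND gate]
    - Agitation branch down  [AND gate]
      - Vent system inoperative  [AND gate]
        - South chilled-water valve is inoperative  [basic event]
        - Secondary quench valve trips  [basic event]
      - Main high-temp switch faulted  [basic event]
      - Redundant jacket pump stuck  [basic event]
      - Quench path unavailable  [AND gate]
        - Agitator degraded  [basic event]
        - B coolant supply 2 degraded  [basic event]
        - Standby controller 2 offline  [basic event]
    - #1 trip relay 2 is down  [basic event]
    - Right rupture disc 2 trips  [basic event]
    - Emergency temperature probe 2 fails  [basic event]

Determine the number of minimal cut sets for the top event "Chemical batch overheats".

Interlock chain inoperative [AND]: one cut set from each child combined → 1 × 1 × 1 = 1 cut set(s).
Cooling jacket unavailable [OR]: union of children's cut sets → 3 cut set(s).
Vent system inoperative [AND]: one cut set from each child combined → 1 × 1 = 1 cut set(s).
Quench path unavailable [AND]: one cut set from each child combined → 1 × 1 × 1 = 1 cut set(s).
Agitation branch down [AND]: one cut set from each child combined → 1 × 1 × 1 × 1 = 1 cut set(s).
Temperature loop fails [AND]: one cut set from each child combined → 1 × 1 × 1 × 1 = 1 cut set(s).
Chemical batch overheats [OR]: union of children's cut sets → 4 cut set(s).
Minimal cut sets: {Coolant supply offline}; {Lower controller degraded, South trip relay lost, Upper rupture disc offline}; {Emergency temperature probe trips}; {#1 trip relay 2 is down, Agitator degraded, B coolant supply 2 degraded, Emergency temperature probe 2 fails, Main high-temp switch faulted, Redundant jacket pump stuck, Right rupture disc 2 trips, Secondary quench valve trips, South chilled-water valve is inoperative, Standby controller 2 offline}.

4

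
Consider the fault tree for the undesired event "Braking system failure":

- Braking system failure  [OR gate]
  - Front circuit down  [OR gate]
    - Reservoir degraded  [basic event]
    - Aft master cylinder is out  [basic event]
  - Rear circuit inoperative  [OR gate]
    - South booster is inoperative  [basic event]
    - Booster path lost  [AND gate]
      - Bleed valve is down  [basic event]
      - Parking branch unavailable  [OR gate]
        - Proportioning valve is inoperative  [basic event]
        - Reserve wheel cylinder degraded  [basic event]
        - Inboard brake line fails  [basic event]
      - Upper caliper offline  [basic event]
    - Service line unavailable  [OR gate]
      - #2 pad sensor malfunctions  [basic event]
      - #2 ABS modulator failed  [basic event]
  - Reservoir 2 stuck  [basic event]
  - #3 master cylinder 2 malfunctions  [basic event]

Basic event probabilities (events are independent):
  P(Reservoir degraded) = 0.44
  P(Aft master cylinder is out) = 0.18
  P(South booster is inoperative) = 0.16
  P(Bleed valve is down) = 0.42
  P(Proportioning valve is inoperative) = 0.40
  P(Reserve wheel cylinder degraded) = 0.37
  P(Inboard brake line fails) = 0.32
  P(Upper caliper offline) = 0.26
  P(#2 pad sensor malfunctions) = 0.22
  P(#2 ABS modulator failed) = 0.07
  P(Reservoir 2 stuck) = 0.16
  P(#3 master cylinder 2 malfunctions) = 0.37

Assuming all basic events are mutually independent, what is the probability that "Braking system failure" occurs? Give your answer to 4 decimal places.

0.8639

P(Front circuit down) [OR] = 1 − (1−0.44) × (1−0.18) = 0.540800
P(Parking branch unavailable) [OR] = 1 − (1−0.40) × (1−0.37) × (1−0.32) = 0.742960
P(Booster path lost) [AND] = 0.42 × 0.742960 × 0.26 = 0.081131
P(Service line unavailable) [OR] = 1 − (1−0.22) × (1−0.07) = 0.274600
P(Rear circuit inoperative) [OR] = 1 − (1−0.16) × (1−0.081131) × (1−0.274600) = 0.440100
P(Braking system failure) [OR] = 1 − (1−0.540800) × (1−0.440100) × (1−0.16) × (1−0.37) = 0.863939
Rounded to 4 decimal places: P(Braking system failure) ≈ 0.8639.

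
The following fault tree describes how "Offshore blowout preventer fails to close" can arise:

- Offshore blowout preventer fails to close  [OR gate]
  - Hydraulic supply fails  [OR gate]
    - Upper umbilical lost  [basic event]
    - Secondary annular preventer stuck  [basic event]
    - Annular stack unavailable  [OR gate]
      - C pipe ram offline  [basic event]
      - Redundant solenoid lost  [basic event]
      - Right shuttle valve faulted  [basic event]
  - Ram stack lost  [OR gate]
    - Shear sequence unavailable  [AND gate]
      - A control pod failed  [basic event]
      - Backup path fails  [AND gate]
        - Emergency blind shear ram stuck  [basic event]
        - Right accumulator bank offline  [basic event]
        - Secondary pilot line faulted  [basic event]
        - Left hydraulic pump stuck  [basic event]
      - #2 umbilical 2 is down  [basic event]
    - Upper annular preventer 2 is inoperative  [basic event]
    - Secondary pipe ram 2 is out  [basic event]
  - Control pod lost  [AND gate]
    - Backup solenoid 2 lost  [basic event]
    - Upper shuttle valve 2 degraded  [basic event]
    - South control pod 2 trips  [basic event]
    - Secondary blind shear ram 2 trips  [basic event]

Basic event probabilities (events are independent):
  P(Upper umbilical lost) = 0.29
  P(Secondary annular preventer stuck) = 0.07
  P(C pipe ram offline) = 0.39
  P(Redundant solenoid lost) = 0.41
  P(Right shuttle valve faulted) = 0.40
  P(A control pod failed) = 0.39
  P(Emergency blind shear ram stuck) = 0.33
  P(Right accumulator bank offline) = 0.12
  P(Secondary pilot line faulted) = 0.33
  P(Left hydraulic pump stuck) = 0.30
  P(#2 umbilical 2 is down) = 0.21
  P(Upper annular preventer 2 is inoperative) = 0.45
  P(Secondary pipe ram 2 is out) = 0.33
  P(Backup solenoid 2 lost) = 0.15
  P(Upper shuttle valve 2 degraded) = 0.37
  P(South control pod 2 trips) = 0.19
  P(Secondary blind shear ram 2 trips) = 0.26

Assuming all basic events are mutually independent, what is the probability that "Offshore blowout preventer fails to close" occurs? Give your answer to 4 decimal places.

P(Annular stack unavailable) [OR] = 1 − (1−0.39) × (1−0.41) × (1−0.40) = 0.784060
P(Hydraulic supply fails) [OR] = 1 − (1−0.29) × (1−0.07) × (1−0.784060) = 0.857415
P(Backup path fails) [AND] = 0.33 × 0.12 × 0.33 × 0.30 = 0.003920
P(Shear sequence unavailable) [AND] = 0.39 × 0.003920 × 0.21 = 0.000321
P(Ram stack lost) [OR] = 1 − (1−0.000321) × (1−0.45) × (1−0.33) = 0.631618
P(Control pod lost) [AND] = 0.15 × 0.37 × 0.19 × 0.26 = 0.002742
P(Offshore blowout preventer fails to close) [OR] = 1 − (1−0.857415) × (1−0.631618) × (1−0.002742) = 0.947618
Rounded to 4 decimal places: P(Offshore blowout preventer fails to close) ≈ 0.9476.

0.9476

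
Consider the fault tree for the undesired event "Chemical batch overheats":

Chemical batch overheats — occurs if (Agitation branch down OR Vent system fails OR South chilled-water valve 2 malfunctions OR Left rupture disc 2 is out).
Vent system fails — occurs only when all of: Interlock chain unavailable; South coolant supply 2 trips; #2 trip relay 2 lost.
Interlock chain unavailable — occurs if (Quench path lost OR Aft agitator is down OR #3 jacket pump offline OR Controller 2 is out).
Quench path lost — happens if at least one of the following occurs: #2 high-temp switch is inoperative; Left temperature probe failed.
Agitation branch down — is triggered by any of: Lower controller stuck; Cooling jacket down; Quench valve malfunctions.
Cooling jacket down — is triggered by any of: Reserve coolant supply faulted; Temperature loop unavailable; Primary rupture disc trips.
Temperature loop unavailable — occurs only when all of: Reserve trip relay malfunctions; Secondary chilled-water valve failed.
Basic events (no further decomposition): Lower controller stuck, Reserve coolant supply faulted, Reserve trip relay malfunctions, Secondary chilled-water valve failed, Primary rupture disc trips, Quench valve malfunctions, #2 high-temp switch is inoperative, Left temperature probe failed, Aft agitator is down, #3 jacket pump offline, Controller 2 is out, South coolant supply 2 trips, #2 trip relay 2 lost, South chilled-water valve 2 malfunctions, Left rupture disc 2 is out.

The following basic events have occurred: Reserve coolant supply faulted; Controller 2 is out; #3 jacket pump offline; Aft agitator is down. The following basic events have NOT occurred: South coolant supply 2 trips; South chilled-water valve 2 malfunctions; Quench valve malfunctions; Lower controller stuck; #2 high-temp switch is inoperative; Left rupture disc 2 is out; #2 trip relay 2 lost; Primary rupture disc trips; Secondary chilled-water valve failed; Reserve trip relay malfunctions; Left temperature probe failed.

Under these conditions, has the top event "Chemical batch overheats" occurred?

Yes

Temperature loop unavailable [AND]: Reserve trip relay malfunctions=not, Secondary chilled-water valve failed=not → not all inputs occur → does not occur.
Cooling jacket down [OR]: Reserve coolant supply faulted=occurs, Temperature loop unavailable=not, Primary rupture disc trips=not → at least one input occurs → occurs.
Agitation branch down [OR]: Lower controller stuck=not, Cooling jacket down=occurs, Quench valve malfunctions=not → at least one input occurs → occurs.
Quench path lost [OR]: #2 high-temp switch is inoperative=not, Left temperature probe failed=not → no input occurs → does not occur.
Interlock chain unavailable [OR]: Quench path lost=not, Aft agitator is down=occurs, #3 jacket pump offline=occurs, Controller 2 is out=occurs → at least one input occurs → occurs.
Vent system fails [AND]: Interlock chain unavailable=occurs, South coolant supply 2 trips=not, #2 trip relay 2 lost=not → not all inputs occur → does not occur.
Chemical batch overheats [OR]: Agitation branch down=occurs, Vent system fails=not, South chilled-water valve 2 malfunctions=not, Left rupture disc 2 is out=not → at least one input occurs → occurs.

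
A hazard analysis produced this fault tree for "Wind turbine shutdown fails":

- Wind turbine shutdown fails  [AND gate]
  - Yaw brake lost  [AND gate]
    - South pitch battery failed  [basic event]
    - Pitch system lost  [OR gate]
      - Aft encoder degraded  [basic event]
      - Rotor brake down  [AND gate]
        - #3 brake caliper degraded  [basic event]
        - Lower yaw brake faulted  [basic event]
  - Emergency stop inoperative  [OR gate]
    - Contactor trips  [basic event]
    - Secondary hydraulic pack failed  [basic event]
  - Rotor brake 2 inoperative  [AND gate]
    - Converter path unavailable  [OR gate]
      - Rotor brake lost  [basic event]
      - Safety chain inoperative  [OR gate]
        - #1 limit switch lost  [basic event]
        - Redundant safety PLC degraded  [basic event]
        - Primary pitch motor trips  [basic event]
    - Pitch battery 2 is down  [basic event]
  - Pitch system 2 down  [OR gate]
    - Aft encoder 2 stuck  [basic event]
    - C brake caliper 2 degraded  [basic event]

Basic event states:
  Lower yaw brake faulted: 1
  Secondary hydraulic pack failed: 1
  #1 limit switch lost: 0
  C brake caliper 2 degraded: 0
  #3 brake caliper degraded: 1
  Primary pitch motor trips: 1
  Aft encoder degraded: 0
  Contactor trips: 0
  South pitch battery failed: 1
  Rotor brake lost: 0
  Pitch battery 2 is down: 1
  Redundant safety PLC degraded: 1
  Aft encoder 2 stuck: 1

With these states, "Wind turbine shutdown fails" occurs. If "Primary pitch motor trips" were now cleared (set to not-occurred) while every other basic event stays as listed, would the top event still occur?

Counterfactual: set "Primary pitch motor trips" to not occurred.
Rotor brake down [AND]: #3 brake caliper degraded=occurs, Lower yaw brake faulted=occurs → all inputs occur → occurs.
Pitch system lost [OR]: Aft encoder degraded=not, Rotor brake down=occurs → at least one input occurs → occurs.
Yaw brake lost [AND]: South pitch battery failed=occurs, Pitch system lost=occurs → all inputs occur → occurs.
Emergency stop inoperative [OR]: Contactor trips=not, Secondary hydraulic pack failed=occurs → at least one input occurs → occurs.
Safety chain inoperative [OR]: #1 limit switch lost=not, Redundant safety PLC degraded=occurs, Primary pitch motor trips=not → at least one input occurs → occurs.
Converter path unavailable [OR]: Rotor brake lost=not, Safety chain inoperative=occurs → at least one input occurs → occurs.
Rotor brake 2 inoperative [AND]: Converter path unavailable=occurs, Pitch battery 2 is down=occurs → all inputs occur → occurs.
Pitch system 2 down [OR]: Aft encoder 2 stuck=occurs, C brake caliper 2 degraded=not → at least one input occurs → occurs.
Wind turbine shutdown fails [AND]: Yaw brake lost=occurs, Emergency stop inoperative=occurs, Rotor brake 2 inoperative=occurs, Pitch system 2 down=occurs → all inputs occur → occurs.

Yes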